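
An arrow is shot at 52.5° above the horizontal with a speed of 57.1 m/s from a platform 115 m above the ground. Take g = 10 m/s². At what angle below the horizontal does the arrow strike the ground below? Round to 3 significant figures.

62.2°

v_x = 57.1 cos 52.5° = 34.76 m/s.
At impact |v_y| = √(v_y0² + 2 g h) = √(45.30² + 2×10×115) = 65.97 m/s.
Angle below horizontal = arctan(|v_y| / v_x) = arctan(65.97 / 34.76) = 62.2°.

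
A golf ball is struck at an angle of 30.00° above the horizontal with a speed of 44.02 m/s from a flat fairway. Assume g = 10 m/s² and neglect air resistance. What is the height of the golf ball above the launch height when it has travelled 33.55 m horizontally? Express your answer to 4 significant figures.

v_x = 44.02 cos 30.00° = 38.122 m/s, v_y0 = 44.02 sin 30.00° = 22.010 m/s.
Time to reach x = 33.55 m: t = x / v_x = 33.55 / 38.122 = 0.88007 s.
y = v_y0 t − ½ g t² = 22.010×0.88007 − 5.000×0.88007² = 15.50 m.

15.50 m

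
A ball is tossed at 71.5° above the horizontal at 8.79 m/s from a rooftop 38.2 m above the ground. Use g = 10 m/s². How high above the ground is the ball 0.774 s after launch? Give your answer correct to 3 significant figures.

41.7 m

v_y0 = 8.79 sin 71.5° = 8.336 m/s.
y(t) = 38.2 + v_y0 t − ½ g t² = 38.2 + 8.336×0.774 − ½×10×0.774² = 41.7 m.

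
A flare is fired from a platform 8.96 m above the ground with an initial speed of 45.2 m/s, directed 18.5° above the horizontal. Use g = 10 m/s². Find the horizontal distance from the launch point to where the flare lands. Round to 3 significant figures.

146 m

Components: v_x = 45.2 cos 18.5° = 42.86 m/s, v_y = 45.2 sin 18.5° = 14.34 m/s.
Vertical: 0 = 8.96 + 14.34 t − ½(10) t² ⇒ 5.000 t² − 14.34 t − 8.96 = 0.
t = [14.34 + √(205.6 + 179.2)] / 10.00 = 3.396 s.
Horizontal: R = v_x · t = 42.86 × 3.396 = 146 m.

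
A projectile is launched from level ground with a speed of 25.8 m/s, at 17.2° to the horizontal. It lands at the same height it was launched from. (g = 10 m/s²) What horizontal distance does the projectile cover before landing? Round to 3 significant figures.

37.6 m

For level ground, R = v₀² sin(2θ) / g.
sin(2 × 17.2°) = sin 34.40° = 0.5650.
R = (25.8)² × 0.5650 / 10 = 37.6 m.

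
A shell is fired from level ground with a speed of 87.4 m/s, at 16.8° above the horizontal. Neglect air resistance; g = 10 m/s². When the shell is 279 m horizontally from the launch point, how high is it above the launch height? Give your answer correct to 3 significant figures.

v_x = 87.4 cos 16.8° = 83.67 m/s, v_y0 = 87.4 sin 16.8° = 25.26 m/s.
Time to reach x = 279 m: t = x / v_x = 279 / 83.67 = 3.335 s.
y = v_y0 t − ½ g t² = 25.26×3.335 − 5.000×3.335² = 28.6 m.

28.6 m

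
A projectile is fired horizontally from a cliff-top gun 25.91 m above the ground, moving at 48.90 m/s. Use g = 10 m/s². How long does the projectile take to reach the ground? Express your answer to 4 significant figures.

The horizontal speed doesn't affect the fall. With v_y0 = 0, h = ½ g t².
t = √(2 × 25.91 / 10) = √5.1820 = 2.276 s.

2.276 s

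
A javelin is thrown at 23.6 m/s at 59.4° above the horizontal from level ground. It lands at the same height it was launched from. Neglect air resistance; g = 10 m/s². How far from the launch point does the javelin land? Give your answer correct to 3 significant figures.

48.8 m

Components: v_x = 23.6 cos 59.4° = 12.01 m/s, v_y = 23.6 sin 59.4° = 20.31 m/s.
Time of flight (same landing height): t = 2 v_y / g = 2 × 20.31 / 10 = 4.062 s.
Range: R = v_x · t = 12.01 × 4.062 = 48.8 m.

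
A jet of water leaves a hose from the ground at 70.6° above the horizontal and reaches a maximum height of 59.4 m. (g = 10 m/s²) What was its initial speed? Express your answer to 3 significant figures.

At maximum height v_y = 0, so (v₀ sin θ)² = 2 g H.
v₀ sin 70.6° = √(2 × 10 × 59.4) = 34.47 m/s.
v₀ = 34.47 / sin 70.6° = 34.47 / 0.9432 = 36.5 m/s.

36.5 m/s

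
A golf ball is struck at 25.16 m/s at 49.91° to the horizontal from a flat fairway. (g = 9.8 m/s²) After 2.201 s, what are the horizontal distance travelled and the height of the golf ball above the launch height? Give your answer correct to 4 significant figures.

x = 35.66 m, y = 18.63 m

v_x = 25.16 cos 49.91° = 16.203 m/s; v_y0 = 25.16 sin 49.91° = 19.248 m/s.
x = v_x t = 16.203 × 2.201 = 35.66 m.
y = v_y0 t − ½ g t² = 19.248×2.201 − 4.900×2.201² = 18.63 m.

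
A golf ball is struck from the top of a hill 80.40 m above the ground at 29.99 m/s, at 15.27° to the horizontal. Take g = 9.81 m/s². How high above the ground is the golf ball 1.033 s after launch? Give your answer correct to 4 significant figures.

v_y0 = 29.99 sin 15.27° = 7.8984 m/s.
y(t) = 80.40 + v_y0 t − ½ g t² = 80.40 + 7.8984×1.033 − ½×9.81×1.033² = 83.32 m.

83.32 m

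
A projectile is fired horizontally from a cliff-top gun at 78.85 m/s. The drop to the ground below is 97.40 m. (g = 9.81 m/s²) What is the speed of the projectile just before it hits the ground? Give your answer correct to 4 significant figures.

Fall time: t = √(2 × 97.40 / 9.81) = 4.4562 s.
At impact: v_x = 78.85 m/s (unchanged), v_y = g t = 9.81 × 4.4562 = 43.715 m/s.
Speed = √(v_x² + v_y²) = √(6217.3 + 1911.0) = 90.16 m/s.

90.16 m/s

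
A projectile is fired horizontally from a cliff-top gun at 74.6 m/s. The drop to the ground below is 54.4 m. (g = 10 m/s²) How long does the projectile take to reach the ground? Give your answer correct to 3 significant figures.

3.30 s

The horizontal speed doesn't affect the fall. With v_y0 = 0, h = ½ g t².
t = √(2 × 54.4 / 10) = √10.88 = 3.30 s.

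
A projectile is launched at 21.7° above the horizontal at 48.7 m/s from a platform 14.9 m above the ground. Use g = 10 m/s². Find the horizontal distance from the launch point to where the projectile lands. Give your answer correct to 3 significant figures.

Components: v_x = 48.7 cos 21.7° = 45.25 m/s, v_y = 48.7 sin 21.7° = 18.01 m/s.
Vertical: 0 = 14.9 + 18.01 t − ½(10) t² ⇒ 5.000 t² − 18.01 t − 14.9 = 0.
t = [18.01 + √(324.4 + 298.0)] / 10.00 = 4.296 s.
Horizontal: R = v_x · t = 45.25 × 4.296 = 194 m.

194 m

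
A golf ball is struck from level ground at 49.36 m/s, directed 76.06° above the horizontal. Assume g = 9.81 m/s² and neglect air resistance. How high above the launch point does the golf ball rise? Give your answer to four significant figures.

Vertical component of launch velocity: v_y = 49.36 sin 76.06° = 47.906 m/s.
At the highest point the vertical velocity is zero, so v_y² = 2 g h_max.
h_max = (47.906)² / (2 × 9.81) = 2295.0 / 19.62 = 117.0 m.

117.0 m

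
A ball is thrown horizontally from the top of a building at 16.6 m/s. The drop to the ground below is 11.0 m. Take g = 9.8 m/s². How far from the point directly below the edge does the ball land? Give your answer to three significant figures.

24.9 m

Initial vertical velocity is zero, so the fall time comes from h = ½ g t²: t = √(2 × 11.0 / 9.8) = 1.498 s.
Horizontal motion is uniform at 16.6 m/s, so x = 16.6 × 1.498 = 24.9 m.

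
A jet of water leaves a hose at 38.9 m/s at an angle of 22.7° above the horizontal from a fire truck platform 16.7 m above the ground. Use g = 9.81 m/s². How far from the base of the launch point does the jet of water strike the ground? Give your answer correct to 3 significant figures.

Components: v_x = 38.9 cos 22.7° = 35.89 m/s, v_y = 38.9 sin 22.7° = 15.01 m/s.
Vertical: 0 = 16.7 + 15.01 t − ½(9.81) t² ⇒ 4.905 t² − 15.01 t − 16.7 = 0.
t = [15.01 + √(225.3 + 327.7)] / 9.810 = 3.927 s.
Horizontal: R = v_x · t = 35.89 × 3.927 = 141 m.

141 m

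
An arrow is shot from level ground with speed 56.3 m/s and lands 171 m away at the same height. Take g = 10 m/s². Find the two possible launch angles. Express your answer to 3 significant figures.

Level-ground range: R = v₀² sin(2θ)/g ⇒ sin 2θ = R g / v₀² = 171×10/56.3² = 0.5395.
2θ = arcsin(0.5395) = 32.65° or 180° − 32.65° = 147.35°.
So θ = 16.3° or θ = 73.7°.

16.3° and 73.7°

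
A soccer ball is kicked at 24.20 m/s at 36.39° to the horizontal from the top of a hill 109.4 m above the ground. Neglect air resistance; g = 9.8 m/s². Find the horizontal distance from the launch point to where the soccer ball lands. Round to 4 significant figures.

Components: v_x = 24.20 cos 36.39° = 19.481 m/s, v_y = 24.20 sin 36.39° = 14.357 m/s.
Vertical: 0 = 109.4 + 14.357 t − ½(9.8) t² ⇒ 4.900 t² − 14.357 t − 109.4 = 0.
t = [14.357 + √(206.12 + 2144.2)] / 9.800 = 6.4119 s.
Horizontal: R = v_x · t = 19.481 × 6.4119 = 124.9 m.

124.9 m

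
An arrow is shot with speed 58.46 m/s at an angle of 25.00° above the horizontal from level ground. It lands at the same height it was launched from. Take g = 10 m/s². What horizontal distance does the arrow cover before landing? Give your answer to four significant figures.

Components: v_x = 58.46 cos 25.00° = 52.983 m/s, v_y = 58.46 sin 25.00° = 24.706 m/s.
Time of flight (same landing height): t = 2 v_y / g = 2 × 24.706 / 10 = 4.9412 s.
Range: R = v_x · t = 52.983 × 4.9412 = 261.8 m.

261.8 m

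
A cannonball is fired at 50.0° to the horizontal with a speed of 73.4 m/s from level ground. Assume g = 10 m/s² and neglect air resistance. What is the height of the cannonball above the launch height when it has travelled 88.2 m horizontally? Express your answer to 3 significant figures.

87.6 m

v_x = 73.4 cos 50.0° = 47.18 m/s, v_y0 = 73.4 sin 50.0° = 56.23 m/s.
Time to reach x = 88.2 m: t = x / v_x = 88.2 / 47.18 = 1.869 s.
y = v_y0 t − ½ g t² = 56.23×1.869 − 5.000×1.869² = 87.6 m.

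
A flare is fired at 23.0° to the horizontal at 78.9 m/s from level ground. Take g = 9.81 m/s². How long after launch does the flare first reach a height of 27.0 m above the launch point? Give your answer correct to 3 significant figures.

1.05 s

v_y0 = 78.9 sin 23.0° = 30.83 m/s.
Set y = v_y0 t − ½ g t² = 27.0: 4.905 t² − 30.83 t + 27.0 = 0.
t = [30.83 ± √(950.5 − 529.7)] / 9.81 = (30.83 ± 20.51) / 9.81, giving t = 1.05 s or t = 5.23 s.
The flare is on the way up at the first time, so t = 1.05 s.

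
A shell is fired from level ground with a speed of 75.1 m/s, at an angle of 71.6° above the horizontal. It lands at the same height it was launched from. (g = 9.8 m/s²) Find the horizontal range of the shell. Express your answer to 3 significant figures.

345 m

For level ground, R = v₀² sin(2θ) / g.
sin(2 × 71.6°) = sin 143.2° = 0.5990.
R = (75.1)² × 0.5990 / 9.8 = 345 m.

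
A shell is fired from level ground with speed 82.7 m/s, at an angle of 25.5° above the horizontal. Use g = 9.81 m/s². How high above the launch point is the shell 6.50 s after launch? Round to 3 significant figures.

24.2 m

v_y0 = 82.7 sin 25.5° = 35.60 m/s.
y(t) = v_y0 t − ½ g t² = 35.60×6.50 − 4.905×6.50² = 24.2 m.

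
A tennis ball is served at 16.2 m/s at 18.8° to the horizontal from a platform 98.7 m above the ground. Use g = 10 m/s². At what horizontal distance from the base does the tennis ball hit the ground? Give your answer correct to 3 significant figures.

Components: v_x = 16.2 cos 18.8° = 15.34 m/s, v_y = 16.2 sin 18.8° = 5.221 m/s.
Vertical: 0 = 98.7 + 5.221 t − ½(10) t² ⇒ 5.000 t² − 5.221 t − 98.7 = 0.
t = [5.221 + √(27.26 + 1974)] / 10.00 = 4.996 s.
Horizontal: R = v_x · t = 15.34 × 4.996 = 76.6 m.

76.6 m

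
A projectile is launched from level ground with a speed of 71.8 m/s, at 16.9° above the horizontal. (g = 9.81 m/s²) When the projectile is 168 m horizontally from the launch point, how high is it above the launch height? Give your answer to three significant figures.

v_x = 71.8 cos 16.9° = 68.70 m/s, v_y0 = 71.8 sin 16.9° = 20.87 m/s.
Time to reach x = 168 m: t = x / v_x = 168 / 68.70 = 2.445 s.
y = v_y0 t − ½ g t² = 20.87×2.445 − 4.905×2.445² = 21.7 m.

21.7 m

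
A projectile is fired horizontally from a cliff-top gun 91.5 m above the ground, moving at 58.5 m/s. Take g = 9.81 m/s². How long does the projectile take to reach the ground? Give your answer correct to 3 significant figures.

The horizontal speed doesn't affect the fall. With v_y0 = 0, h = ½ g t².
t = √(2 × 91.5 / 9.81) = √18.65 = 4.32 s.

4.32 s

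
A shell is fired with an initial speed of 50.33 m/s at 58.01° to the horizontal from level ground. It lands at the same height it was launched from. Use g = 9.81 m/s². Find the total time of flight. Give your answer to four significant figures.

8.703 s

Vertical component: v_y = 50.33 sin 58.01° = 42.687 m/s.
For a projectile landing at launch height, time of flight is t = 2 v_y / g = 2 × 42.687 / 9.81 = 8.703 s.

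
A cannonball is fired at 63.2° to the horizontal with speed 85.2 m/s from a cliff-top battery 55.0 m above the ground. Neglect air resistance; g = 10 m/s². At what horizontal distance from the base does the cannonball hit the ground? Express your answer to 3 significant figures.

611 m

Components: v_x = 85.2 cos 63.2° = 38.41 m/s, v_y = 85.2 sin 63.2° = 76.05 m/s.
Vertical: 0 = 55.0 + 76.05 t − ½(10) t² ⇒ 5.000 t² − 76.05 t − 55.0 = 0.
t = [76.05 + √(5784 + 1100)] / 10.00 = 15.90 s.
Horizontal: R = v_x · t = 38.41 × 15.90 = 611 m.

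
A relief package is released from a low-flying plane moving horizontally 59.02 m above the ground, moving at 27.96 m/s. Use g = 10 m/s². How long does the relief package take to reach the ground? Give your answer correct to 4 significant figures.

3.436 s

The horizontal speed doesn't affect the fall. With v_y0 = 0, h = ½ g t².
t = √(2 × 59.02 / 10) = √11.804 = 3.436 s.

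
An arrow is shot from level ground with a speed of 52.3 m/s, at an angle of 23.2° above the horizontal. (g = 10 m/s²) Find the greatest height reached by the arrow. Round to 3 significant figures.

Vertical component of launch velocity: v_y = 52.3 sin 23.2° = 20.60 m/s.
At the highest point the vertical velocity is zero, so v_y² = 2 g h_max.
h_max = (20.60)² / (2 × 10) = 424.4 / 20.00 = 21.2 m.

21.2 m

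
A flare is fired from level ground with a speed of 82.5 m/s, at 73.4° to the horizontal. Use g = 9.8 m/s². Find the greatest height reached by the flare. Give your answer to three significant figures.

319 m

Vertical component of launch velocity: v_y = 82.5 sin 73.4° = 79.06 m/s.
At the highest point the vertical velocity is zero, so v_y² = 2 g h_max.
h_max = (79.06)² / (2 × 9.8) = 6250 / 19.60 = 319 m.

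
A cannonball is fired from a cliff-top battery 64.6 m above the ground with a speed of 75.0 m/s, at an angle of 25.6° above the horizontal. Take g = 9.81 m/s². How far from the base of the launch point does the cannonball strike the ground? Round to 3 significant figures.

555 m

Components: v_x = 75.0 cos 25.6° = 67.64 m/s, v_y = 75.0 sin 25.6° = 32.41 m/s.
Vertical: 0 = 64.6 + 32.41 t − ½(9.81) t² ⇒ 4.905 t² − 32.41 t − 64.6 = 0.
t = [32.41 + √(1050 + 1267)] / 9.810 = 8.211 s.
Horizontal: R = v_x · t = 67.64 × 8.211 = 555 m.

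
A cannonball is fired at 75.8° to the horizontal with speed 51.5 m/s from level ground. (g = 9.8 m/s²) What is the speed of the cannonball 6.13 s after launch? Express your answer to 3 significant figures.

16.2 m/s

v_x = 51.5 cos 75.8° = 12.63 m/s (constant).
v_y(t) = 51.5 sin 75.8° − g t = 49.93 − 9.8 × 6.13 = -10.14 m/s.
Speed = √(v_x² + v_y²) = √(159.5 + 102.8) = 16.2 m/s.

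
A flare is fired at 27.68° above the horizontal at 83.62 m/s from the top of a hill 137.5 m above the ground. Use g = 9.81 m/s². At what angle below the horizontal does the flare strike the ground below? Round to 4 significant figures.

41.21°

v_x = 83.62 cos 27.68° = 74.050 m/s.
At impact |v_y| = √(v_y0² + 2 g h) = √(38.844² + 2×9.81×137.5) = 64.858 m/s.
Angle below horizontal = arctan(|v_y| / v_x) = arctan(64.858 / 74.050) = 41.21°.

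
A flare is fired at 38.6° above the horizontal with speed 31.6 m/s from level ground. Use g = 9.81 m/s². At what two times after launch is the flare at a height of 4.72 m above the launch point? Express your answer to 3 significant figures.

v_y0 = 31.6 sin 38.6° = 19.71 m/s.
Set y = v_y0 t − ½ g t² = 4.72: 4.905 t² − 19.71 t + 4.72 = 0.
t = [19.71 ± √(388.5 − 92.61)] / 9.81 = (19.71 ± 17.20) / 9.81, giving t = 0.256 s or t = 3.76 s.
So the flare is at 4.72 m at t = 0.256 s (rising) and t = 3.76 s (falling).

0.256 s and 3.76 s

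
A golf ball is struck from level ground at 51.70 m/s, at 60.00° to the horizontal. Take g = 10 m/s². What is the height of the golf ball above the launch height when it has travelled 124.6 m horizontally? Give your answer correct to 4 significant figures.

99.65 m

v_x = 51.70 cos 60.00° = 25.850 m/s, v_y0 = 51.70 sin 60.00° = 44.774 m/s.
Time to reach x = 124.6 m: t = x / v_x = 124.6 / 25.850 = 4.8201 s.
y = v_y0 t − ½ g t² = 44.774×4.8201 − 5.000×4.8201² = 99.65 m.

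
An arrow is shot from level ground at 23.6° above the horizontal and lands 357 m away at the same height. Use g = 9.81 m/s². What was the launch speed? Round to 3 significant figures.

69.1 m/s

On level ground, R = v₀² sin(2θ) / g, so v₀ = √(R g / sin 2θ).
sin(2 × 23.6°) = 0.7337.
v₀ = √(357 × 9.81 / 0.7337) = √4773 = 69.1 m/s.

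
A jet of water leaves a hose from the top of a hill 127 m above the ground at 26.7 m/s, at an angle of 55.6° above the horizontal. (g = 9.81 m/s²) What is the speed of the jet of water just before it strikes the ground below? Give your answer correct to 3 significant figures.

56.6 m/s

v_x = 26.7 cos 55.6° = 15.08 m/s is unchanged throughout.
For the vertical component, v_y² = v_y0² + 2 g h = (22.03)² + 2×9.81×127 = 2977, so |v_y| = 54.56 m/s.
Impact speed = √(v_x² + v_y²) = √(227.4 + 2977) = 56.6 m/s.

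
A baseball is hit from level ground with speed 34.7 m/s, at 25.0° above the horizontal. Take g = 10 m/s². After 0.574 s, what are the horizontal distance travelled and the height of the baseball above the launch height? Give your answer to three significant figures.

x = 18.1 m, y = 6.77 m

v_x = 34.7 cos 25.0° = 31.45 m/s; v_y0 = 34.7 sin 25.0° = 14.66 m/s.
x = v_x t = 31.45 × 0.574 = 18.1 m.
y = v_y0 t − ½ g t² = 14.66×0.574 − 5.000×0.574² = 6.77 m.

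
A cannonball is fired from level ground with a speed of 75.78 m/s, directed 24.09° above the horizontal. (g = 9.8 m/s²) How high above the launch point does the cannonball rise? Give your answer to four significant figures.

48.81 m

Vertical component of launch velocity: v_y = 75.78 sin 24.09° = 30.931 m/s.
At the highest point the vertical velocity is zero, so v_y² = 2 g h_max.
h_max = (30.931)² / (2 × 9.8) = 956.73 / 19.60 = 48.81 m.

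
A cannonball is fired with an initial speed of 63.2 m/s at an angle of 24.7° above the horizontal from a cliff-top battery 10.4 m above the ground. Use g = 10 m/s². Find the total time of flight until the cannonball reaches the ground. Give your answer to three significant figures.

Vertical component: v_y = 63.2 sin 24.7° = 26.41 m/s.
Taking up as positive with launch at y = 10.4 m, landing at y = 0: 0 = 10.4 + 26.41 t − ½(10) t².
Solving 5.000 t² − 26.41 t − 10.4 = 0 gives t = [26.41 + √(26.41² + 4·5.000·10.4)] / 10.00 = 5.65 s.

5.65 s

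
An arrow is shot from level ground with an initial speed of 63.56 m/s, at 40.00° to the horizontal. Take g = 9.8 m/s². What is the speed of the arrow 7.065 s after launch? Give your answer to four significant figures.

v_x = 63.56 cos 40.00° = 48.690 m/s (constant).
v_y(t) = 63.56 sin 40.00° − g t = 40.856 − 9.8 × 7.065 = -28.381 m/s.
Speed = √(v_x² + v_y²) = √(2370.7 + 805.48) = 56.36 m/s.

56.36 m/s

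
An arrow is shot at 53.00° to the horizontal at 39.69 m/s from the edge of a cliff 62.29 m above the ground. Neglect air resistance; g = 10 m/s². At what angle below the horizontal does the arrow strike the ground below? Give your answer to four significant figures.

v_x = 39.69 cos 53.00° = 23.886 m/s.
At impact |v_y| = √(v_y0² + 2 g h) = √(31.698² + 2×10×62.29) = 47.440 m/s.
Angle below horizontal = arctan(|v_y| / v_x) = arctan(47.440 / 23.886) = 63.27°.

63.27°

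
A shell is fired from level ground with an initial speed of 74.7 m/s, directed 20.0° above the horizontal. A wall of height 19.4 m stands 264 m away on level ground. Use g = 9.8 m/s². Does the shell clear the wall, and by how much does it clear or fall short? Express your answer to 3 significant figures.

v_x = 74.7 cos 20.0° = 70.20 m/s; v_y0 = 74.7 sin 20.0° = 25.55 m/s.
Time to reach the wall: t = 264 / 70.20 = 3.761 s.
Height at that point: y = 25.55×3.761 − 4.900×3.761² = 26.78 m.
That is 26.78 − 19.4 = 7.38 m above the top of the wall, so the shell clears it.

Yes — it clears the wall by 7.38 m.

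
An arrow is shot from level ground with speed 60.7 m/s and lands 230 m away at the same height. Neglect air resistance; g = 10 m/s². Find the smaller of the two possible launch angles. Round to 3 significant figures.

19.3°

Level-ground range: R = v₀² sin(2θ)/g ⇒ sin 2θ = R g / v₀² = 230×10/60.7² = 0.6242.
2θ = arcsin(0.6242) = 38.62° or 180° − 38.62° = 141.38°.
So θ = 19.3° or θ = 70.7°.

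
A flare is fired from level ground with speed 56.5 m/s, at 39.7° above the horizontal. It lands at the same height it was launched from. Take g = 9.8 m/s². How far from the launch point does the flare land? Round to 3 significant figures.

320 m

Components: v_x = 56.5 cos 39.7° = 43.47 m/s, v_y = 56.5 sin 39.7° = 36.09 m/s.
Time of flight (same landing height): t = 2 v_y / g = 2 × 36.09 / 9.8 = 7.365 s.
Range: R = v_x · t = 43.47 × 7.365 = 320 m.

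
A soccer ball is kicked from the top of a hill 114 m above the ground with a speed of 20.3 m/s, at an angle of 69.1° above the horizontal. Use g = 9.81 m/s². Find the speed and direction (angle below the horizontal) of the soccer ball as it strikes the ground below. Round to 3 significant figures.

v_x = 20.3 cos 69.1° = 7.242 m/s (constant).
|v_y| at impact = √((18.96)² + 2×9.81×114) = 50.95 m/s.
Speed = √(7.242² + 50.95²) = 51.5 m/s; angle = arctan(50.95/7.242) = 81.9° below horizontal.

51.5 m/s at 81.9° below the horizontal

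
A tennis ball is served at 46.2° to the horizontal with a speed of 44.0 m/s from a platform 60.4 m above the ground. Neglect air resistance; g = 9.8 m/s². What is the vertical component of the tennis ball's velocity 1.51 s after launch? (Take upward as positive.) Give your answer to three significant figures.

Initial vertical component: v_y0 = 44.0 sin 46.2° = 31.76 m/s.
v_y(t) = v_y0 − g t = 31.76 − 9.8 × 1.51 = 17.0 m/s.

17.0 m/s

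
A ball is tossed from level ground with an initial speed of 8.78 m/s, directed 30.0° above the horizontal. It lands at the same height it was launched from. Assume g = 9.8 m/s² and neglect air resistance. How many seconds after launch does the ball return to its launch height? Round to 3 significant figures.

0.896 s

Vertical component: v_y = 8.78 sin 30.0° = 4.390 m/s.
For a projectile landing at launch height, time of flight is t = 2 v_y / g = 2 × 4.390 / 9.8 = 0.896 s.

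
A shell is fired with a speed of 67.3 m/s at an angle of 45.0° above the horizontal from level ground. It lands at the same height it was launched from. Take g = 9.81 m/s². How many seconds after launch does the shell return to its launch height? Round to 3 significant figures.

Vertical component: v_y = 67.3 sin 45.0° = 47.59 m/s.
For a projectile landing at launch height, time of flight is t = 2 v_y / g = 2 × 47.59 / 9.81 = 9.70 s.

9.70 s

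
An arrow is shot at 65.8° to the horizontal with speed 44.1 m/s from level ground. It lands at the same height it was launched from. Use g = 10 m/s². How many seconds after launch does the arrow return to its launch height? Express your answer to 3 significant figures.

8.04 s

Vertical component: v_y = 44.1 sin 65.8° = 40.22 m/s.
For a projectile landing at launch height, time of flight is t = 2 v_y / g = 2 × 40.22 / 10 = 8.04 s.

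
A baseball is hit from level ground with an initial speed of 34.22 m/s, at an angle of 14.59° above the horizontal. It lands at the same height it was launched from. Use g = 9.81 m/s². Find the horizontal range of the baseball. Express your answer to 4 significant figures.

58.20 m

Components: v_x = 34.22 cos 14.59° = 33.117 m/s, v_y = 34.22 sin 14.59° = 8.6200 m/s.
Time of flight (same landing height): t = 2 v_y / g = 2 × 8.6200 / 9.81 = 1.7574 s.
Range: R = v_x · t = 33.117 × 1.7574 = 58.20 m.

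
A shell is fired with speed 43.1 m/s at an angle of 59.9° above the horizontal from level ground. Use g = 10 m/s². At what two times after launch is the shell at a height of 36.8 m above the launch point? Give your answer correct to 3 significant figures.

1.17 s and 6.29 s

v_y0 = 43.1 sin 59.9° = 37.29 m/s.
Set y = v_y0 t − ½ g t² = 36.8: 5.000 t² − 37.29 t + 36.8 = 0.
t = [37.29 ± √(1391 − 736.0)] / 10 = (37.29 ± 25.59) / 10, giving t = 1.17 s or t = 6.29 s.
So the shell is at 36.8 m at t = 1.17 s (rising) and t = 6.29 s (falling).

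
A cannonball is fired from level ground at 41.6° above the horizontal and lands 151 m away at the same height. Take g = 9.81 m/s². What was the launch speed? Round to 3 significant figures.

On level ground, R = v₀² sin(2θ) / g, so v₀ = √(R g / sin 2θ).
sin(2 × 41.6°) = 0.9930.
v₀ = √(151 × 9.81 / 0.9930) = √1492 = 38.6 m/s.

38.6 m/s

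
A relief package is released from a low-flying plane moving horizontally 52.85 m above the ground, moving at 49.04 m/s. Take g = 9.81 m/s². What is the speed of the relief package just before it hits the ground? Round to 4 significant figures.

Fall time: t = √(2 × 52.85 / 9.81) = 3.2825 s.
At impact: v_x = 49.04 m/s (unchanged), v_y = g t = 9.81 × 3.2825 = 32.201 m/s.
Speed = √(v_x² + v_y²) = √(2404.9 + 1036.9) = 58.67 m/s.

58.67 m/s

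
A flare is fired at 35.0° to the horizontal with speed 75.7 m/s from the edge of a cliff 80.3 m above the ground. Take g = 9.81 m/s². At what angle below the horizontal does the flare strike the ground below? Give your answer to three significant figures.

43.5°

v_x = 75.7 cos 35.0° = 62.01 m/s.
At impact |v_y| = √(v_y0² + 2 g h) = √(43.42² + 2×9.81×80.3) = 58.83 m/s.
Angle below horizontal = arctan(|v_y| / v_x) = arctan(58.83 / 62.01) = 43.5°.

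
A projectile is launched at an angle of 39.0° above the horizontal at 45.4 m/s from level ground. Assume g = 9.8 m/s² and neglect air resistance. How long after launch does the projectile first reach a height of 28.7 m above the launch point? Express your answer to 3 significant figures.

1.29 s

v_y0 = 45.4 sin 39.0° = 28.57 m/s.
Set y = v_y0 t − ½ g t² = 28.7: 4.900 t² − 28.57 t + 28.7 = 0.
t = [28.57 ± √(816.2 − 562.5)] / 9.8 = (28.57 ± 15.93) / 9.8, giving t = 1.29 s or t = 4.54 s.
The projectile is on the way up at the first time, so t = 1.29 s.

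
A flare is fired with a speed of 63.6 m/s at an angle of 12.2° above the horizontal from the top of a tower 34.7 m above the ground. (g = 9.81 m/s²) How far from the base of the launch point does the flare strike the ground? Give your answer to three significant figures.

Components: v_x = 63.6 cos 12.2° = 62.16 m/s, v_y = 63.6 sin 12.2° = 13.44 m/s.
Vertical: 0 = 34.7 + 13.44 t − ½(9.81) t² ⇒ 4.905 t² − 13.44 t − 34.7 = 0.
t = [13.44 + √(180.6 + 680.8)] / 9.810 = 4.362 s.
Horizontal: R = v_x · t = 62.16 × 4.362 = 271 m.

271 m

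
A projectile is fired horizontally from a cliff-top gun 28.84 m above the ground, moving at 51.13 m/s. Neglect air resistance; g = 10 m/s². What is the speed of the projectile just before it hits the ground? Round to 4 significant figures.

56.49 m/s

Fall time: t = √(2 × 28.84 / 10) = 2.4017 s.
At impact: v_x = 51.13 m/s (unchanged), v_y = g t = 10 × 2.4017 = 24.017 m/s.
Speed = √(v_x² + v_y²) = √(2614.3 + 576.82) = 56.49 m/s.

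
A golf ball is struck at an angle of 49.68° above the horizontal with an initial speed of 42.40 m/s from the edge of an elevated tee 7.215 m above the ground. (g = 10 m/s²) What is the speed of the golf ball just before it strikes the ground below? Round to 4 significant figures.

44.07 m/s

v_x = 42.40 cos 49.68° = 27.435 m/s is unchanged throughout.
For the vertical component, v_y² = v_y0² + 2 g h = (32.328)² + 2×10×7.215 = 1189.4, so |v_y| = 34.488 m/s.
Impact speed = √(v_x² + v_y²) = √(752.68 + 1189.4) = 44.07 m/s.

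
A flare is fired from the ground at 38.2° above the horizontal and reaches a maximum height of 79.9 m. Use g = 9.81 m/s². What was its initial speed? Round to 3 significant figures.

At maximum height v_y = 0, so (v₀ sin θ)² = 2 g H.
v₀ sin 38.2° = √(2 × 9.81 × 79.9) = 39.59 m/s.
v₀ = 39.59 / sin 38.2° = 39.59 / 0.6184 = 64.0 m/s.

64.0 m/s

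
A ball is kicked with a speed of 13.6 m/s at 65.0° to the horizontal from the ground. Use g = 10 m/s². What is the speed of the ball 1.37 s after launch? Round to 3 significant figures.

5.91 m/s

v_x = 13.6 cos 65.0° = 5.748 m/s (constant).
v_y(t) = 13.6 sin 65.0° − g t = 12.33 − 10 × 1.37 = -1.370 m/s.
Speed = √(v_x² + v_y²) = √(33.04 + 1.877) = 5.91 m/s.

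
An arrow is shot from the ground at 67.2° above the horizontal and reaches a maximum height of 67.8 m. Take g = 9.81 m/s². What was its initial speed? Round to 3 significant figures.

39.6 m/s

At maximum height v_y = 0, so (v₀ sin θ)² = 2 g H.
v₀ sin 67.2° = √(2 × 9.81 × 67.8) = 36.47 m/s.
v₀ = 36.47 / sin 67.2° = 36.47 / 0.9219 = 39.6 m/s.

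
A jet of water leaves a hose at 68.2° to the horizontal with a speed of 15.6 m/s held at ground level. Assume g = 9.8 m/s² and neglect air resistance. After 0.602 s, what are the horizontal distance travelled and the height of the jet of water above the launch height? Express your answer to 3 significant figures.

x = 3.49 m, y = 6.94 m

v_x = 15.6 cos 68.2° = 5.793 m/s; v_y0 = 15.6 sin 68.2° = 14.48 m/s.
x = v_x t = 5.793 × 0.602 = 3.49 m.
y = v_y0 t − ½ g t² = 14.48×0.602 − 4.900×0.602² = 6.94 m.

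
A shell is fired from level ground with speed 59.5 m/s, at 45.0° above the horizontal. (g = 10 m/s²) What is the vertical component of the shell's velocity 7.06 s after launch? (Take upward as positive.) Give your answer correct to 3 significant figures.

-28.5 m/s

Initial vertical component: v_y0 = 59.5 sin 45.0° = 42.07 m/s.
v_y(t) = v_y0 − g t = 42.07 − 10 × 7.06 = -28.5 m/s.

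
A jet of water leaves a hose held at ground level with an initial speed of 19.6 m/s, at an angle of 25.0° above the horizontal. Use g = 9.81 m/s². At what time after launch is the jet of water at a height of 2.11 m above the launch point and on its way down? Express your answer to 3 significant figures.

v_y0 = 19.6 sin 25.0° = 8.283 m/s.
Set y = v_y0 t − ½ g t² = 2.11: 4.905 t² − 8.283 t + 2.11 = 0.
t = [8.283 ± √(68.61 − 41.40)] / 9.81 = (8.283 ± 5.216) / 9.81, giving t = 0.313 s or t = 1.38 s.
On the way down corresponds to the larger root: t = 1.38 s.

1.38 s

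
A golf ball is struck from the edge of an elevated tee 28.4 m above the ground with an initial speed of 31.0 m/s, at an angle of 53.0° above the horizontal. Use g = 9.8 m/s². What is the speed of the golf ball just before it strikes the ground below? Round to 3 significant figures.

v_x = 31.0 cos 53.0° = 18.66 m/s is unchanged throughout.
For the vertical component, v_y² = v_y0² + 2 g h = (24.76)² + 2×9.8×28.4 = 1170, so |v_y| = 34.21 m/s.
Impact speed = √(v_x² + v_y²) = √(348.2 + 1170) = 39.0 m/s.

39.0 m/s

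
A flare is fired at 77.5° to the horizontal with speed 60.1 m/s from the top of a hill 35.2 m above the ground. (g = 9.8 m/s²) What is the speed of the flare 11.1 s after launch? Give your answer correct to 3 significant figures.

51.8 m/s

v_x = 60.1 cos 77.5° = 13.01 m/s (constant).
v_y(t) = 60.1 sin 77.5° − g t = 58.68 − 9.8 × 11.1 = -50.10 m/s.
Speed = √(v_x² + v_y²) = √(169.3 + 2510) = 51.8 m/s.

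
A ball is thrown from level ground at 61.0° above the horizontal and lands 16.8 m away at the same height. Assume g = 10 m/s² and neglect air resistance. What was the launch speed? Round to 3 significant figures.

14.1 m/s

On level ground, R = v₀² sin(2θ) / g, so v₀ = √(R g / sin 2θ).
sin(2 × 61.0°) = 0.8480.
v₀ = √(16.8 × 10 / 0.8480) = √198.1 = 14.1 m/s.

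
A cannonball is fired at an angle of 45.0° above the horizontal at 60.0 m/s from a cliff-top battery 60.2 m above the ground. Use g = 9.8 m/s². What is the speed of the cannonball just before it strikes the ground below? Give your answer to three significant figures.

v_x = 60.0 cos 45.0° = 42.43 m/s is unchanged throughout.
For the vertical component, v_y² = v_y0² + 2 g h = (42.43)² + 2×9.8×60.2 = 2980, so |v_y| = 54.59 m/s.
Impact speed = √(v_x² + v_y²) = √(1800 + 2980) = 69.1 m/s.

69.1 m/s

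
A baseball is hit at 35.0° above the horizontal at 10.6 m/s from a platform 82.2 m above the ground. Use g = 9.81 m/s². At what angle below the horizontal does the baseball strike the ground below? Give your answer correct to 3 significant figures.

77.9°

v_x = 10.6 cos 35.0° = 8.683 m/s.
At impact |v_y| = √(v_y0² + 2 g h) = √(6.080² + 2×9.81×82.2) = 40.62 m/s.
Angle below horizontal = arctan(|v_y| / v_x) = arctan(40.62 / 8.683) = 77.9°.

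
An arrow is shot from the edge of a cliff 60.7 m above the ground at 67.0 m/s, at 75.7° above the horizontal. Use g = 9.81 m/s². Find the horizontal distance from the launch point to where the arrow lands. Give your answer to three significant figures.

234 m

Components: v_x = 67.0 cos 75.7° = 16.55 m/s, v_y = 67.0 sin 75.7° = 64.92 m/s.
Vertical: 0 = 60.7 + 64.92 t − ½(9.81) t² ⇒ 4.905 t² − 64.92 t − 60.7 = 0.
t = [64.92 + √(4215 + 1191)] / 9.810 = 14.11 s.
Horizontal: R = v_x · t = 16.55 × 14.11 = 234 m.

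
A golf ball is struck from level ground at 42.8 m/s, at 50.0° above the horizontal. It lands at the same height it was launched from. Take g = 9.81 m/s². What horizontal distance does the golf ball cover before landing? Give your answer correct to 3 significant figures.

For level ground, R = v₀² sin(2θ) / g.
sin(2 × 50.0°) = sin 100.0° = 0.9848.
R = (42.8)² × 0.9848 / 9.81 = 184 m.

184 m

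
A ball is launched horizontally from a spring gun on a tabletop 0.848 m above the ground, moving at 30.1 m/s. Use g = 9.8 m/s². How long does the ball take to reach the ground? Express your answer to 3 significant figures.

The horizontal speed doesn't affect the fall. With v_y0 = 0, h = ½ g t².
t = √(2 × 0.848 / 9.8) = √0.1731 = 0.416 s.

0.416 s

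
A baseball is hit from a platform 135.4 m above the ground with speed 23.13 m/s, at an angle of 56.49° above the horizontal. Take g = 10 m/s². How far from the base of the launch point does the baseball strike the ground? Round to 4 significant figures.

95.50 m

Components: v_x = 23.13 cos 56.49° = 12.770 m/s, v_y = 23.13 sin 56.49° = 19.286 m/s.
Vertical: 0 = 135.4 + 19.286 t − ½(10) t² ⇒ 5.000 t² − 19.286 t − 135.4 = 0.
t = [19.286 + √(371.95 + 2708.0)] / 10.00 = 7.4783 s.
Horizontal: R = v_x · t = 12.770 × 7.4783 = 95.50 m.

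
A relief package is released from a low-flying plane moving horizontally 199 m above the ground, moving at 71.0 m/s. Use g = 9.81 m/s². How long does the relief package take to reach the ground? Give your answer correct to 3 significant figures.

6.37 s

The horizontal speed doesn't affect the fall. With v_y0 = 0, h = ½ g t².
t = √(2 × 199 / 9.81) = √40.57 = 6.37 s.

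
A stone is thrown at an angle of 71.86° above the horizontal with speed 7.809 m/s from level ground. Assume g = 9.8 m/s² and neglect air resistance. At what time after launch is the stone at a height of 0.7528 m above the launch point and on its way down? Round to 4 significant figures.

1.405 s

v_y0 = 7.809 sin 71.86° = 7.4209 m/s.
Set y = v_y0 t − ½ g t² = 0.7528: 4.900 t² − 7.4209 t + 0.7528 = 0.
t = [7.4209 ± √(55.070 − 14.755)] / 9.8 = (7.4209 ± 6.3494) / 9.8, giving t = 0.1093 s or t = 1.405 s.
On the way down corresponds to the larger root: t = 1.405 s.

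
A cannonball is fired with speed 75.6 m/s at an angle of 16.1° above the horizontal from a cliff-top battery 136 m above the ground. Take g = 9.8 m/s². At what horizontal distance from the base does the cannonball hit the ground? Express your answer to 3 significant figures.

Components: v_x = 75.6 cos 16.1° = 72.63 m/s, v_y = 75.6 sin 16.1° = 20.96 m/s.
Vertical: 0 = 136 + 20.96 t − ½(9.8) t² ⇒ 4.900 t² − 20.96 t − 136 = 0.
t = [20.96 + √(439.3 + 2666)] / 9.800 = 7.825 s.
Horizontal: R = v_x · t = 72.63 × 7.825 = 568 m.

568 m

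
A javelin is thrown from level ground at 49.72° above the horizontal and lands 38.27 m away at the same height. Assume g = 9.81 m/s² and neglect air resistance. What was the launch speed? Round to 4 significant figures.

On level ground, R = v₀² sin(2θ) / g, so v₀ = √(R g / sin 2θ).
sin(2 × 49.72°) = 0.9865.
v₀ = √(38.27 × 9.81 / 0.9865) = √380.57 = 19.51 m/s.

19.51 m/s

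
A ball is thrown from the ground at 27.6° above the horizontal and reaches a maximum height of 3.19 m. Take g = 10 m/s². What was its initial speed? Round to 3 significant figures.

At maximum height v_y = 0, so (v₀ sin θ)² = 2 g H.
v₀ sin 27.6° = √(2 × 10 × 3.19) = 7.987 m/s.
v₀ = 7.987 / sin 27.6° = 7.987 / 0.4633 = 17.2 m/s.

17.2 m/s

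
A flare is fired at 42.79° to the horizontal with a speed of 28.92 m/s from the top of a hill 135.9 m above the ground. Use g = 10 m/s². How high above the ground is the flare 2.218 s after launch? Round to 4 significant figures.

154.9 m

v_y0 = 28.92 sin 42.79° = 19.646 m/s.
y(t) = 135.9 + v_y0 t − ½ g t² = 135.9 + 19.646×2.218 − ½×10×2.218² = 154.9 m.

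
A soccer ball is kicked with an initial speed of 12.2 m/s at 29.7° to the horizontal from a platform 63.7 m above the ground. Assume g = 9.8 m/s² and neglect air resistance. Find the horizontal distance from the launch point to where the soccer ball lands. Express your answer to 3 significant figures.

Components: v_x = 12.2 cos 29.7° = 10.60 m/s, v_y = 12.2 sin 29.7° = 6.045 m/s.
Vertical: 0 = 63.7 + 6.045 t − ½(9.8) t² ⇒ 4.900 t² − 6.045 t − 63.7 = 0.
t = [6.045 + √(36.54 + 1249)] / 9.800 = 4.275 s.
Horizontal: R = v_x · t = 10.60 × 4.275 = 45.3 m.

45.3 m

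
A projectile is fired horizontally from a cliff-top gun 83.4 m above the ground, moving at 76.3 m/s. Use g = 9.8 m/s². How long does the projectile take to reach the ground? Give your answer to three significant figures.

4.13 s

The horizontal speed doesn't affect the fall. With v_y0 = 0, h = ½ g t².
t = √(2 × 83.4 / 9.8) = √17.02 = 4.13 s.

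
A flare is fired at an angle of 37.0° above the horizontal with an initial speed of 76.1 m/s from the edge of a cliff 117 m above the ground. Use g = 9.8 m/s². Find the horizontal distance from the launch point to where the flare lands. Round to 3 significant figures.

695 m

Components: v_x = 76.1 cos 37.0° = 60.78 m/s, v_y = 76.1 sin 37.0° = 45.80 m/s.
Vertical: 0 = 117 + 45.80 t − ½(9.8) t² ⇒ 4.900 t² − 45.80 t − 117 = 0.
t = [45.80 + √(2098 + 2293)] / 9.800 = 11.44 s.
Horizontal: R = v_x · t = 60.78 × 11.44 = 695 m.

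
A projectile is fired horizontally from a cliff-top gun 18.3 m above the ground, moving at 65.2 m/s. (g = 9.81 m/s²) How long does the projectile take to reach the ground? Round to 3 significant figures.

1.93 s

The horizontal speed doesn't affect the fall. With v_y0 = 0, h = ½ g t².
t = √(2 × 18.3 / 9.81) = √3.731 = 1.93 s.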